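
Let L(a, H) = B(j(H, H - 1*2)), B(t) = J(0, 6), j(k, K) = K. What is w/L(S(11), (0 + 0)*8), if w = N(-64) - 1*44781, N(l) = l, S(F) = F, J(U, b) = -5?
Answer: 8969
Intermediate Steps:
B(t) = -5
L(a, H) = -5
w = -44845 (w = -64 - 1*44781 = -64 - 44781 = -44845)
w/L(S(11), (0 + 0)*8) = -44845/(-5) = -44845*(-⅕) = 8969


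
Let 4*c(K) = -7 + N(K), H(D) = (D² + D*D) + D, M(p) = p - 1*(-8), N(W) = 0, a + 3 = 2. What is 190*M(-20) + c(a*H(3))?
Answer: -9127/4 ≈ -2281.8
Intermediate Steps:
a = -1 (a = -3 + 2 = -1)
M(p) = 8 + p (M(p) = p + 8 = 8 + p)
H(D) = D + 2*D² (H(D) = (D² + D²) + D = 2*D² + D = D + 2*D²)
c(K) = -7/4 (c(K) = (-7 + 0)/4 = (¼)*(-7) = -7/4)
190*M(-20) + c(a*H(3)) = 190*(8 - 20) - 7/4 = 190*(-12) - 7/4 = -2280 - 7/4 = -9127/4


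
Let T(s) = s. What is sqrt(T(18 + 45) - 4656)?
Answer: I*sqrt(4593) ≈ 67.772*I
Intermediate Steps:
sqrt(T(18 + 45) - 4656) = sqrt((18 + 45) - 4656) = sqrt(63 - 4656) = sqrt(-4593) = I*sqrt(4593)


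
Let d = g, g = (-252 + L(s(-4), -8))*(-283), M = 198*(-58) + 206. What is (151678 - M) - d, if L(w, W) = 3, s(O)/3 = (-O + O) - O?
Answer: 92489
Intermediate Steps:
s(O) = -3*O (s(O) = 3*((-O + O) - O) = 3*(0 - O) = 3*(-O) = -3*O)
M = -11278 (M = -11484 + 206 = -11278)
g = 70467 (g = (-252 + 3)*(-283) = -249*(-283) = 70467)
d = 70467
(151678 - M) - d = (151678 - 1*(-11278)) - 1*70467 = (151678 + 11278) - 70467 = 162956 - 70467 = 92489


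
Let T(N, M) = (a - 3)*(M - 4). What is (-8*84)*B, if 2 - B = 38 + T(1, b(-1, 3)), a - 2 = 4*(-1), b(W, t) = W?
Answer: 40992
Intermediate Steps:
a = -2 (a = 2 + 4*(-1) = 2 - 4 = -2)
T(N, M) = 20 - 5*M (T(N, M) = (-2 - 3)*(M - 4) = -5*(-4 + M) = 20 - 5*M)
B = -61 (B = 2 - (38 + (20 - 5*(-1))) = 2 - (38 + (20 + 5)) = 2 - (38 + 25) = 2 - 1*63 = 2 - 63 = -61)
(-8*84)*B = -8*84*(-61) = -672*(-61) = 40992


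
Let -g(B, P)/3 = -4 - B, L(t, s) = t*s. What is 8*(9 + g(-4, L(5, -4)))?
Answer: 72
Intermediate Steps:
L(t, s) = s*t
g(B, P) = 12 + 3*B (g(B, P) = -3*(-4 - B) = 12 + 3*B)
8*(9 + g(-4, L(5, -4))) = 8*(9 + (12 + 3*(-4))) = 8*(9 + (12 - 12)) = 8*(9 + 0) = 8*9 = 72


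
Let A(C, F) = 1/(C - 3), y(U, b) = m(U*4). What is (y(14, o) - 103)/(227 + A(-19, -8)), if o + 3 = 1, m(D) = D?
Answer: -1034/4993 ≈ -0.20709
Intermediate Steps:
o = -2 (o = -3 + 1 = -2)
y(U, b) = 4*U (y(U, b) = U*4 = 4*U)
A(C, F) = 1/(-3 + C)
(y(14, o) - 103)/(227 + A(-19, -8)) = (4*14 - 103)/(227 + 1/(-3 - 19)) = (56 - 103)/(227 + 1/(-22)) = -47/(227 - 1/22) = -47/4993/22 = -47*22/4993 = -1034/4993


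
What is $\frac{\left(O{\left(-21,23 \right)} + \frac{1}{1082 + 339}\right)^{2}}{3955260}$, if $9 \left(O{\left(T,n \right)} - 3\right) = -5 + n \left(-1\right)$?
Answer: $\frac{498436}{161729118942615} \approx 3.0819 \cdot 10^{-9}$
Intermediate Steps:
$O{\left(T,n \right)} = \frac{22}{9} - \frac{n}{9}$ ($O{\left(T,n \right)} = 3 + \frac{-5 + n \left(-1\right)}{9} = 3 + \frac{-5 - n}{9} = 3 - \left(\frac{5}{9} + \frac{n}{9}\right) = \frac{22}{9} - \frac{n}{9}$)
$\frac{\left(O{\left(-21,23 \right)} + \frac{1}{1082 + 339}\right)^{2}}{3955260} = \frac{\left(\left(\frac{22}{9} - \frac{23}{9}\right) + \frac{1}{1082 + 339}\right)^{2}}{3955260} = \left(\left(\frac{22}{9} - \frac{23}{9}\right) + \frac{1}{1421}\right)^{2} \cdot \frac{1}{3955260} = \left(- \frac{1}{9} + \frac{1}{1421}\right)^{2} \cdot \frac{1}{3955260} = \left(- \frac{1412}{12789}\right)^{2} \cdot \frac{1}{3955260} = \frac{1993744}{163558521} \cdot \frac{1}{3955260} = \frac{498436}{161729118942615}$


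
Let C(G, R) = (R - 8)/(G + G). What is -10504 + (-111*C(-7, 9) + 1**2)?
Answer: -146931/14 ≈ -10495.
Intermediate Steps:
C(G, R) = (-8 + R)/(2*G) (C(G, R) = (-8 + R)/((2*G)) = (-8 + R)*(1/(2*G)) = (-8 + R)/(2*G))
-10504 + (-111*C(-7, 9) + 1**2) = -10504 + (-111*(-8 + 9)/(2*(-7)) + 1**2) = -10504 + (-111*(-1)/(2*7) + 1) = -10504 + (-111*(-1/14) + 1) = -10504 + (111/14 + 1) = -10504 + 125/14 = -146931/14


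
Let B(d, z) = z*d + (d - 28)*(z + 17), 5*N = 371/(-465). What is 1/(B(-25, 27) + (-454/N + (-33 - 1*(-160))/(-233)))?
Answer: -86443/14038068 ≈ -0.0061578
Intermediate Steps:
N = -371/2325 (N = (371/(-465))/5 = (371*(-1/465))/5 = (⅕)*(-371/465) = -371/2325 ≈ -0.15957)
B(d, z) = d*z + (-28 + d)*(17 + z)
1/(B(-25, 27) + (-454/N + (-33 - 1*(-160))/(-233))) = 1/((-476 - 28*27 + 17*(-25) + 2*(-25)*27) + (-454/(-371/2325) + (-33 - 1*(-160))/(-233))) = 1/((-476 - 756 - 425 - 1350) + (-454*(-2325/371) + (-33 + 160)*(-1/233))) = 1/(-3007 + (1055550/371 + 127*(-1/233))) = 1/(-3007 + (1055550/371 - 127/233)) = 1/(-3007 + 245896033/86443) = 1/(-14038068/86443) = -86443/14038068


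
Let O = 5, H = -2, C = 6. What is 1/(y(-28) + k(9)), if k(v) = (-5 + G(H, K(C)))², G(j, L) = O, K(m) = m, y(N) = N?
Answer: -1/28 ≈ -0.035714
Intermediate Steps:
G(j, L) = 5
k(v) = 0 (k(v) = (-5 + 5)² = 0² = 0)
1/(y(-28) + k(9)) = 1/(-28 + 0) = 1/(-28) = -1/28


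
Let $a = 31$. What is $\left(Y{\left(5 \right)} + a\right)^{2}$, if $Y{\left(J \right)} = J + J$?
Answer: $1681$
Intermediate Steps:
$Y{\left(J \right)} = 2 J$
$\left(Y{\left(5 \right)} + a\right)^{2} = \left(2 \cdot 5 + 31\right)^{2} = \left(10 + 31\right)^{2} = 41^{2} = 1681$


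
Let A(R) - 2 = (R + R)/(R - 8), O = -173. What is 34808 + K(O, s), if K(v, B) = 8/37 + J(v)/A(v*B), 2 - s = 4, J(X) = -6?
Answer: 146814803/4218 ≈ 34807.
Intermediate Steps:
s = -2 (s = 2 - 1*4 = 2 - 4 = -2)
A(R) = 2 + 2*R/(-8 + R) (A(R) = 2 + (R + R)/(R - 8) = 2 + (2*R)/(-8 + R) = 2 + 2*R/(-8 + R))
K(v, B) = 8/37 - 3*(-8 + B*v)/(2*(-4 + B*v)) (K(v, B) = 8/37 - 6*(-8 + v*B)/(4*(-4 + v*B)) = 8*(1/37) - 6*(-8 + B*v)/(4*(-4 + B*v)) = 8/37 - 3*(-8 + B*v)/(2*(-4 + B*v)))
34808 + K(O, s) = 34808 + (824 - 95*(-2)*(-173))/(74*(-4 - 2*(-173))) = 34808 + (824 - 32870)/(74*(-4 + 346)) = 34808 + (1/74)*(-32046)/342 = 34808 + (1/74)*(1/342)*(-32046) = 34808 - 5341/4218 = 146814803/4218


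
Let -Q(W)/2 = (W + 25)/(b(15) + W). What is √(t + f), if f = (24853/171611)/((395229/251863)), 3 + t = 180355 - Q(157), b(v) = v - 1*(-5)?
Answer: √2888138470385041009708727400465/4001712991221 ≈ 424.68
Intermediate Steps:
b(v) = 5 + v (b(v) = v + 5 = 5 + v)
Q(W) = -2*(25 + W)/(20 + W) (Q(W) = -2*(W + 25)/((5 + 15) + W) = -2*(25 + W)/(20 + W))
t = 31922668/177 (t = -3 + (180355 - 2*(-25 - 1*157)/(20 + 157)) = -3 + (180355 - 2*(-25 - 157)/177) = -3 + (180355 - 2*(-182)/177) = -3 + (180355 - 1*(-364/177)) = -3 + (180355 + 364/177) = -3 + 31923199/177 = 31922668/177 ≈ 1.8035e+5)
f = 6259551139/67825643919 (f = (24853*(1/171611))/((395229*(1/251863))) = 24853/(171611*(395229/251863)) = (24853/171611)*(251863/395229) = 6259551139/67825643919 ≈ 0.092289)
√(t + f) = √(31922668/177 + 6259551139/67825643919) = √(721725540217669165/4001712991221) = √2888138470385041009708727400465/4001712991221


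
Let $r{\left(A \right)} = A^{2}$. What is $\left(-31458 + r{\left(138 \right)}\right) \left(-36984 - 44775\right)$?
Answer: $1014956226$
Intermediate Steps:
$\left(-31458 + r{\left(138 \right)}\right) \left(-36984 - 44775\right) = \left(-31458 + 138^{2}\right) \left(-36984 - 44775\right) = \left(-31458 + 19044\right) \left(-81759\right) = \left(-12414\right) \left(-81759\right) = 1014956226$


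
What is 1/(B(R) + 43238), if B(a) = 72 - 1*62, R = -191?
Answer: 1/43248 ≈ 2.3122e-5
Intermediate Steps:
B(a) = 10 (B(a) = 72 - 62 = 10)
1/(B(R) + 43238) = 1/(10 + 43238) = 1/43248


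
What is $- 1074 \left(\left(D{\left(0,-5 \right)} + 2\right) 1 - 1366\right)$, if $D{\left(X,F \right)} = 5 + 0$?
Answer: $1459566$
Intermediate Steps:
$D{\left(X,F \right)} = 5$
$- 1074 \left(\left(D{\left(0,-5 \right)} + 2\right) 1 - 1366\right) = - 1074 \left(\left(5 + 2\right) 1 - 1366\right) = - 1074 \left(7 \cdot 1 - 1366\right) = - 1074 \left(7 - 1366\right) = \left(-1074\right) \left(-1359\right) = 1459566$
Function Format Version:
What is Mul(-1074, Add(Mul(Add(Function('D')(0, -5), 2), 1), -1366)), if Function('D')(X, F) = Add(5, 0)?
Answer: 1459566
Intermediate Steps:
Function('D')(X, F) = 5
Mul(-1074, Add(Mul(Add(Function('D')(0, -5), 2), 1), -1366)) = Mul(-1074, Add(Mul(Add(5, 2), 1), -1366)) = Mul(-1074, Add(Mul(7, 1), -1366)) = Mul(-1074, Add(7, -1366)) = Mul(-1074, -1359) = 1459566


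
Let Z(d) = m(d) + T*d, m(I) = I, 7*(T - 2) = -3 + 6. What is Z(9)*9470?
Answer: 2045520/7 ≈ 2.9222e+5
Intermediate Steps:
T = 17/7 (T = 2 + (-3 + 6)/7 = 2 + (1/7)*3 = 2 + 3/7 = 17/7 ≈ 2.4286)
Z(d) = 24*d/7 (Z(d) = d + 17*d/7 = 24*d/7)
Z(9)*9470 = ((24/7)*9)*9470 = (216/7)*9470 = 2045520/7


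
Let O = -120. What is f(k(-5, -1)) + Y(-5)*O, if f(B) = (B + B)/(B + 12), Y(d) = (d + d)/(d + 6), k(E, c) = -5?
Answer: 8390/7 ≈ 1198.6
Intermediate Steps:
Y(d) = 2*d/(6 + d) (Y(d) = (2*d)/(6 + d) = 2*d/(6 + d))
f(B) = 2*B/(12 + B) (f(B) = (2*B)/(12 + B) = 2*B/(12 + B))
f(k(-5, -1)) + Y(-5)*O = 2*(-5)/(12 - 5) + (2*(-5)/(6 - 5))*(-120) = 2*(-5)/7 + (2*(-5)/1)*(-120) = 2*(-5)*(1/7) + (2*(-5)*1)*(-120) = -10/7 - 10*(-120) = -10/7 + 1200 = 8390/7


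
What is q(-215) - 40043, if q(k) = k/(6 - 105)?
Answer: -3964042/99 ≈ -40041.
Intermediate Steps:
q(k) = -k/99 (q(k) = k/(-99) = k*(-1/99) = -k/99)
q(-215) - 40043 = -1/99*(-215) - 40043 = 215/99 - 40043 = -3964042/99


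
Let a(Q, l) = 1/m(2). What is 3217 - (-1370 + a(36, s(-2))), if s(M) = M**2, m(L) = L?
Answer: 9173/2 ≈ 4586.5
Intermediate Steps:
a(Q, l) = 1/2
3217 - (-1370 + a(36, s(-2))) = 3217 - (-1370 + 1/2) = 3217 - 1*(-2739/2) = 3217 + 2739/2 = 9173/2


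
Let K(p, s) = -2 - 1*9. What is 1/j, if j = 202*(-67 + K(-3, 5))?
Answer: -1/15756 ≈ -6.3468e-5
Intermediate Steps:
K(p, s) = -11 (K(p, s) = -2 - 9 = -11)
j = -15756 (j = 202*(-67 - 11) = 202*(-78) = -15756)
1/j = 1/(-15756) = -1/15756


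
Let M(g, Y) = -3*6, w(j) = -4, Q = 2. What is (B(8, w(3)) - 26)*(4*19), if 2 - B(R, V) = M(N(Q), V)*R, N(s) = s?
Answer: 9120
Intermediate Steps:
M(g, Y) = -18
B(R, V) = 2 + 18*R (B(R, V) = 2 - (-18)*R = 2 + 18*R)
(B(8, w(3)) - 26)*(4*19) = ((2 + 18*8) - 26)*(4*19) = ((2 + 144) - 26)*76 = (146 - 26)*76 = 120*76 = 9120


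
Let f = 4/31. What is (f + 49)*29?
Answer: 44167/31 ≈ 1424.7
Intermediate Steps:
f = 4/31 (f = 4*(1/31) = 4/31 ≈ 0.12903)
(f + 49)*29 = (4/31 + 49)*29 = (1523/31)*29 = 44167/31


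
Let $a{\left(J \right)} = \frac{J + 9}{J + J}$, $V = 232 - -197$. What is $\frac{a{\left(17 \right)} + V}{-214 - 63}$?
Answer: $- \frac{7306}{4709} \approx -1.5515$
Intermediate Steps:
$V = 429$ ($V = 232 + 197 = 429$)
$a{\left(J \right)} = \frac{9 + J}{2 J}$
$\frac{a{\left(17 \right)} + V}{-214 - 63} = \frac{\frac{9 + 17}{2 \cdot 17} + 429}{-214 - 63} = \frac{\frac{1}{2} \cdot \frac{1}{17} \cdot 26 + 429}{-277} = \left(\frac{13}{17} + 429\right) \left(- \frac{1}{277}\right) = \frac{7306}{17} \left(- \frac{1}{277}\right) = - \frac{7306}{4709}$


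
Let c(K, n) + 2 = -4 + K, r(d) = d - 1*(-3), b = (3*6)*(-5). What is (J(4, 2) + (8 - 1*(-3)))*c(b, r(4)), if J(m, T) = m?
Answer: -1440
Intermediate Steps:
b = -90 (b = 18*(-5) = -90)
r(d) = 3 + d (r(d) = d + 3 = 3 + d)
c(K, n) = -6 + K (c(K, n) = -2 + (-4 + K) = -6 + K)
(J(4, 2) + (8 - 1*(-3)))*c(b, r(4)) = (4 + (8 - 1*(-3)))*(-6 - 90) = (4 + (8 + 3))*(-96) = (4 + 11)*(-96) = 15*(-96) = -1440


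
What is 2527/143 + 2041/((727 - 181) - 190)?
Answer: 1191475/50908 ≈ 23.404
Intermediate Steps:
2527/143 + 2041/((727 - 181) - 190) = 2527*(1/143) + 2041/(546 - 190) = 2527/143 + 2041/356 = 1191475/50908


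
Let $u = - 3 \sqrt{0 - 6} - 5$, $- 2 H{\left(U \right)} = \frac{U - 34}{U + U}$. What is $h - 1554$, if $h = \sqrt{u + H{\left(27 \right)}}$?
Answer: $-1554 + \frac{\sqrt{-1599 - 972 i \sqrt{6}}}{18} \approx -1552.6 - 2.6256 i$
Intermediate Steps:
$H{\left(U \right)} = - \frac{-34 + U}{4 U}$ ($H{\left(U \right)} = - \frac{\left(U - 34\right) \frac{1}{U + U}}{2} = - \frac{\left(-34 + U\right) \frac{1}{2 U}}{2} = - \frac{\frac{1}{2} \frac{1}{U} \left(-34 + U\right)}{2} = - \frac{-34 + U}{4 U}$)
$u = -5 - 3 i \sqrt{6}$ ($u = - 3 \sqrt{-6} - 5 = - 3 i \sqrt{6} - 5 = -5 - 3 i \sqrt{6} \approx -5.0 - 7.3485 i$)
$h = \sqrt{- \frac{533}{108} - 3 i \sqrt{6}}$ ($h = \sqrt{\left(-5 - 3 i \sqrt{6}\right) + \frac{34 - 27}{4 \cdot 27}} = \sqrt{\left(-5 - 3 i \sqrt{6}\right) + \frac{1}{4} \cdot \frac{1}{27} \left(34 - 27\right)} = \sqrt{\left(-5 - 3 i \sqrt{6}\right) + \frac{1}{4} \cdot \frac{1}{27} \cdot 7} = \sqrt{\left(-5 - 3 i \sqrt{6}\right) + \frac{7}{108}} = \sqrt{- \frac{533}{108} - 3 i \sqrt{6}} \approx 1.3994 - 2.6256 i$)
$h - 1554 = \frac{\sqrt{-1599 - 972 i \sqrt{6}}}{18} - 1554 = -1554 + \frac{\sqrt{-1599 - 972 i \sqrt{6}}}{18}$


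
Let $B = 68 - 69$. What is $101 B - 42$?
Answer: $-143$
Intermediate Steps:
$B = -1$
$101 B - 42 = 101 \left(-1\right) - 42 = -101 - 42 = -143$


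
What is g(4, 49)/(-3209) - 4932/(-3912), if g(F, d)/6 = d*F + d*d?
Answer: -3760833/1046134 ≈ -3.5950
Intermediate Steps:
g(F, d) = 6*d² + 6*F*d (g(F, d) = 6*(d*F + d*d) = 6*(F*d + d²) = 6*(d² + F*d) = 6*d² + 6*F*d)
g(4, 49)/(-3209) - 4932/(-3912) = (6*49*(4 + 49))/(-3209) - 4932/(-3912) = (6*49*53)*(-1/3209) - 4932*(-1/3912) = 15582*(-1/3209) + 411/326 = -15582/3209 + 411/326 = -3760833/1046134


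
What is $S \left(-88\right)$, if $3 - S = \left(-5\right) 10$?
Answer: $-4664$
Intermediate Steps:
$S = 53$ ($S = 3 - \left(-5\right) 10 = 3 - -50 = 3 + 50 = 53$)
$S \left(-88\right) = 53 \left(-88\right) = -4664$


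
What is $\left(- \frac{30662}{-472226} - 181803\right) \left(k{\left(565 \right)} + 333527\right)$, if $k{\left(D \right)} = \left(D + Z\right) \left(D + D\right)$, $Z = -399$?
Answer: $- \frac{22369058054463656}{236113} \approx -9.4739 \cdot 10^{10}$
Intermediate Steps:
$k{\left(D \right)} = 2 D \left(-399 + D\right)$ ($k{\left(D \right)} = \left(D - 399\right) \left(D + D\right) = \left(-399 + D\right) 2 D = 2 D \left(-399 + D\right)$)
$\left(- \frac{30662}{-472226} - 181803\right) \left(k{\left(565 \right)} + 333527\right) = \left(- \frac{30662}{-472226} - 181803\right) \left(2 \cdot 565 \left(-399 + 565\right) + 333527\right) = \left(\left(-30662\right) \left(- \frac{1}{472226}\right) - 181803\right) \left(2 \cdot 565 \cdot 166 + 333527\right) = \left(\frac{15331}{236113} - 181803\right) \left(187580 + 333527\right) = \left(- \frac{42926036408}{236113}\right) 521107 = - \frac{22369058054463656}{236113}$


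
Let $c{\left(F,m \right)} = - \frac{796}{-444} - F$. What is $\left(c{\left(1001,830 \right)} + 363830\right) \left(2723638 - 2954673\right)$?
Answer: $- \frac{9304753955630}{111} \approx -8.3827 \cdot 10^{10}$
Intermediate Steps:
$c{\left(F,m \right)} = \frac{199}{111} - F$ ($c{\left(F,m \right)} = \left(-796\right) \left(- \frac{1}{444}\right) - F = \frac{199}{111} - F$)
$\left(c{\left(1001,830 \right)} + 363830\right) \left(2723638 - 2954673\right) = \left(\left(\frac{199}{111} - 1001\right) + 363830\right) \left(2723638 - 2954673\right) = \left(\left(\frac{199}{111} - 1001\right) + 363830\right) \left(-231035\right) = \left(- \frac{110912}{111} + 363830\right) \left(-231035\right) = \frac{40274218}{111} \left(-231035\right) = - \frac{9304753955630}{111}$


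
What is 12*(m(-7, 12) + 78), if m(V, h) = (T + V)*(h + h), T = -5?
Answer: -2520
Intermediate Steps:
m(V, h) = 2*h*(-5 + V) (m(V, h) = (-5 + V)*(h + h) = (-5 + V)*(2*h) = 2*h*(-5 + V))
12*(m(-7, 12) + 78) = 12*(2*12*(-5 - 7) + 78) = 12*(2*12*(-12) + 78) = 12*(-288 + 78) = 12*(-210) = -2520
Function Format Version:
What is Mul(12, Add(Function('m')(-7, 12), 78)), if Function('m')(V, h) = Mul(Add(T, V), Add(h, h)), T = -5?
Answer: -2520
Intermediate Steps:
Function('m')(V, h) = Mul(2, h, Add(-5, V)) (Function('m')(V, h) = Mul(Add(-5, V), Add(h, h)) = Mul(Add(-5, V), Mul(2, h)) = Mul(2, h, Add(-5, V)))
Mul(12, Add(Function('m')(-7, 12), 78)) = Mul(12, Add(Mul(2, 12, Add(-5, -7)), 78)) = Mul(12, Add(Mul(2, 12, -12), 78)) = Mul(12, Add(-288, 78)) = Mul(12, -210) = -2520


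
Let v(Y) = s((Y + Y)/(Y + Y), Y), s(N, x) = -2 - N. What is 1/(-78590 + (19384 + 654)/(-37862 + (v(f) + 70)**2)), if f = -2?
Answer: -33373/2622804108 ≈ -1.2724e-5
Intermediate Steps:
v(Y) = -3 (v(Y) = -2 - (Y + Y)/(Y + Y) = -2 - 2*Y/(2*Y) = -2 - 2*Y*1/(2*Y) = -2 - 1*1 = -2 - 1 = -3)
1/(-78590 + (19384 + 654)/(-37862 + (v(f) + 70)**2)) = 1/(-78590 + (19384 + 654)/(-37862 + (-3 + 70)**2)) = 1/(-78590 + 20038/(-37862 + 67**2)) = 1/(-78590 + 20038/(-37862 + 4489)) = 1/(-78590 + 20038/(-33373)) = 1/(-78590 + 20038*(-1/33373)) = 1/(-78590 - 20038/33373) = 1/(-2622804108/33373) = -33373/2622804108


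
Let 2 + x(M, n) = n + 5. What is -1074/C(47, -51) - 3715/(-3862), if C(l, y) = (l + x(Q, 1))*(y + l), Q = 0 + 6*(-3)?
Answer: 204402/32827 ≈ 6.2266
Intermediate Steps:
Q = -18 (Q = 0 - 18 = -18)
x(M, n) = 3 + n (x(M, n) = -2 + (n + 5) = -2 + (5 + n) = 3 + n)
C(l, y) = (4 + l)*(l + y) (C(l, y) = (l + (3 + 1))*(y + l) = (l + 4)*(l + y) = (4 + l)*(l + y))
-1074/C(47, -51) - 3715/(-3862) = -1074/(47² + 4*47 + 4*(-51) + 47*(-51)) - 3715/(-3862) = -1074/(2209 + 188 - 204 - 2397) - 3715*(-1/3862) = -1074/(-204) + 3715/3862 = -1074*(-1/204) + 3715/3862 = 179/34 + 3715/3862 = 204402/32827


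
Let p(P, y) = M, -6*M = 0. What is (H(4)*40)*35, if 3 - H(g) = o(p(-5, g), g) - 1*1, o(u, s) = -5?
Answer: 12600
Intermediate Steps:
M = 0 (M = -⅙*0 = 0)
p(P, y) = 0
H(g) = 9 (H(g) = 3 - (-5 - 1*1) = 3 - (-5 - 1) = 3 - 1*(-6) = 3 + 6 = 9)
(H(4)*40)*35 = (9*40)*35 = 360*35 = 12600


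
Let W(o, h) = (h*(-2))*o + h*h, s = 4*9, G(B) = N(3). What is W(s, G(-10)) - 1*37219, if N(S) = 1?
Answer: -37290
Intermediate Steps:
G(B) = 1
s = 36
W(o, h) = h**2 - 2*h*o (W(o, h) = (-2*h)*o + h**2 = -2*h*o + h**2 = h**2 - 2*h*o)
W(s, G(-10)) - 1*37219 = 1*(1 - 2*36) - 1*37219 = 1*(1 - 72) - 37219 = 1*(-71) - 37219 = -71 - 37219 = -37290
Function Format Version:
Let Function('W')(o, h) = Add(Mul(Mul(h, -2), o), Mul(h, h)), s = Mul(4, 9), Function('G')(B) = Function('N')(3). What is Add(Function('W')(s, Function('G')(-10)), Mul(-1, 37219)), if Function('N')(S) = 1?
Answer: -37290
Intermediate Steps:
Function('G')(B) = 1
s = 36
Function('W')(o, h) = Add(Pow(h, 2), Mul(-2, h, o)) (Function('W')(o, h) = Add(Mul(Mul(-2, h), o), Pow(h, 2)) = Add(Mul(-2, h, o), Pow(h, 2)) = Add(Pow(h, 2), Mul(-2, h, o)))
Add(Function('W')(s, Function('G')(-10)), Mul(-1, 37219)) = Add(Mul(1, Add(1, Mul(-2, 36))), Mul(-1, 37219)) = Add(Mul(1, Add(1, -72)), -37219) = Add(Mul(1, -71), -37219) = Add(-71, -37219) = -37290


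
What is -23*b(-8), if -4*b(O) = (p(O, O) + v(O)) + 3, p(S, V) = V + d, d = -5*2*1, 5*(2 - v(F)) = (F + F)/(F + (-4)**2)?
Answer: -1449/20 ≈ -72.450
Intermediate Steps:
v(F) = 2 - 2*F/(5*(16 + F)) (v(F) = 2 - (F + F)/(5*(F + (-4)**2)) = 2 - 2*F/(5*(F + 16)) = 2 - 2*F/(5*(16 + F)))
d = -10 (d = -10*1 = -10)
p(S, V) = -10 + V (p(S, V) = V - 10 = -10 + V)
b(O) = 7/4 - O/4 - 2*(20 + O)/(5*(16 + O)) (b(O) = -(((-10 + O) + 8*(20 + O)/(5*(16 + O))) + 3)/4 = -((-10 + O + 8*(20 + O)/(5*(16 + O))) + 3)/4 = -(-7 + O + 8*(20 + O)/(5*(16 + O)))/4 = 7/4 - O/4 - 2*(20 + O)/(5*(16 + O)))
-23*b(-8) = -23*(400 - 53*(-8) - 5*(-8)**2)/(20*(16 - 8)) = -23*(400 + 424 - 5*64)/(20*8) = -23*(400 + 424 - 320)/(20*8) = -23*504/(20*8) = -23*63/20 = -1449/20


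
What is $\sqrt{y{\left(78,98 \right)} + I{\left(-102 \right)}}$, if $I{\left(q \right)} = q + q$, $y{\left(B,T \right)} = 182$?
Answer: $i \sqrt{22} \approx 4.6904 i$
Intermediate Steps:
$I{\left(q \right)} = 2 q$
$\sqrt{y{\left(78,98 \right)} + I{\left(-102 \right)}} = \sqrt{182 + 2 \left(-102\right)} = \sqrt{182 - 204} = \sqrt{-22} = i \sqrt{22}$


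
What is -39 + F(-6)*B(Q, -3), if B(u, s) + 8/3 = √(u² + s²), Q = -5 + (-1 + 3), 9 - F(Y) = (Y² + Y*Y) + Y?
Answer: 113 - 171*√2 ≈ -128.83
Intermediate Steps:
F(Y) = 9 - Y - 2*Y² (F(Y) = 9 - ((Y² + Y*Y) + Y) = 9 - ((Y² + Y²) + Y) = 9 - (2*Y² + Y) = 9 - (Y + 2*Y²) = 9 + (-Y - 2*Y²) = 9 - Y - 2*Y²)
Q = -3 (Q = -5 + 2 = -3)
B(u, s) = -8/3 + √(s² + u²) (B(u, s) = -8/3 + √(u² + s²) = -8/3 + √(s² + u²))
-39 + F(-6)*B(Q, -3) = -39 + (9 - 1*(-6) - 2*(-6)²)*(-8/3 + √((-3)² + (-3)²)) = -39 + (9 + 6 - 2*36)*(-8/3 + √(9 + 9)) = -39 + (9 + 6 - 72)*(-8/3 + √18) = -39 - 57*(-8/3 + 3*√2) = -39 + (152 - 171*√2) = 113 - 171*√2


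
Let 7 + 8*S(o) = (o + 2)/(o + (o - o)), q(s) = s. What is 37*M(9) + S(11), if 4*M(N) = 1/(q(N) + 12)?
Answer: -265/924 ≈ -0.28680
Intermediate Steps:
S(o) = -7/8 + (2 + o)/(8*o) (S(o) = -7/8 + ((o + 2)/(o + (o - o)))/8 = -7/8 + ((2 + o)/(o + 0))/8 = -7/8 + ((2 + o)/o)/8 = -7/8 + (2 + o)/(8*o))
M(N) = 1/(4*(12 + N)) (M(N) = 1/(4*(N + 12)) = 1/(4*(12 + N)))
37*M(9) + S(11) = 37*(1/(4*(12 + 9))) + (¼)*(1 - 3*11)/11 = 37*((¼)/21) + (¼)*(1/11)*(1 - 33) = 37*((¼)*(1/21)) + (¼)*(1/11)*(-32) = 37*(1/84) - 8/11 = 37/84 - 8/11 = -265/924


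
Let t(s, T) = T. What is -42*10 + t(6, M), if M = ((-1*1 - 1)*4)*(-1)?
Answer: -412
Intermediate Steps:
M = 8 (M = ((-1 - 1)*4)*(-1) = -2*4*(-1) = -8*(-1) = 8)
-42*10 + t(6, M) = -42*10 + 8 = -420 + 8 = -412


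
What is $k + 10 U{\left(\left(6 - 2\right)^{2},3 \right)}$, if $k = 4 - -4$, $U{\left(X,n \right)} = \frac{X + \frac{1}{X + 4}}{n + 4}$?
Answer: $\frac{433}{14} \approx 30.929$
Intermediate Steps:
$U{\left(X,n \right)} = \frac{X + \frac{1}{4 + X}}{4 + n}$
$k = 8$ ($k = 4 + 4 = 8$)
$k + 10 U{\left(\left(6 - 2\right)^{2},3 \right)} = 8 + 10 \frac{1 + \left(\left(6 - 2\right)^{2}\right)^{2} + 4 \left(6 - 2\right)^{2}}{16 + 4 \left(6 - 2\right)^{2} + 4 \cdot 3 + \left(6 - 2\right)^{2} \cdot 3} = 8 + 10 \frac{1 + \left(4^{2}\right)^{2} + 4 \cdot 4^{2}}{16 + 4 \cdot 4^{2} + 12 + 4^{2} \cdot 3} = 8 + 10 \frac{1 + 16^{2} + 4 \cdot 16}{16 + 4 \cdot 16 + 12 + 16 \cdot 3} = 8 + 10 \frac{1 + 256 + 64}{16 + 64 + 12 + 48} = 8 + 10 \cdot \frac{1}{140} \cdot 321 = 8 + 10 \cdot \frac{321}{140} = 8 + \frac{321}{14} = \frac{433}{14}$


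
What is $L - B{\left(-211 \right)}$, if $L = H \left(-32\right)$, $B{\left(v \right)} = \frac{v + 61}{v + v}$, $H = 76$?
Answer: $- \frac{513227}{211} \approx -2432.4$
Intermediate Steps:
$B{\left(v \right)} = \frac{61 + v}{2 v}$
$L = -2432$ ($L = 76 \left(-32\right) = -2432$)
$L - B{\left(-211 \right)} = -2432 - \frac{61 - 211}{2 \left(-211\right)} = -2432 - \frac{1}{2} \left(- \frac{1}{211}\right) \left(-150\right) = -2432 - \frac{75}{211} = - \frac{513227}{211}$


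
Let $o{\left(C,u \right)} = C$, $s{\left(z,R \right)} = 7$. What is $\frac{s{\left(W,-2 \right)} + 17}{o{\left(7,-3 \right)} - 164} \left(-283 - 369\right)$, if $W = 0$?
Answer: $\frac{15648}{157} \approx 99.669$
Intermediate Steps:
$\frac{s{\left(W,-2 \right)} + 17}{o{\left(7,-3 \right)} - 164} \left(-283 - 369\right) = \frac{7 + 17}{7 - 164} \left(-283 - 369\right) = \frac{24}{-157} \left(-652\right) = 24 \left(- \frac{1}{157}\right) \left(-652\right) = \left(- \frac{24}{157}\right) \left(-652\right) = \frac{15648}{157}$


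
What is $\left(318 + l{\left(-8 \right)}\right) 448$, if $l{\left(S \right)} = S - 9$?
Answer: $134848$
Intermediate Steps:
$l{\left(S \right)} = -9 + S$
$\left(318 + l{\left(-8 \right)}\right) 448 = \left(318 - 17\right) 448 = 301 \cdot 448 = 134848$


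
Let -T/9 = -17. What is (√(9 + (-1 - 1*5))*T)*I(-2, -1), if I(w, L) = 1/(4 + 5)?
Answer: 17*√3 ≈ 29.445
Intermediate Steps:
T = 153 (T = -9*(-17) = 153)
I(w, L) = ⅑ (I(w, L) = 1/9 = ⅑)
(√(9 + (-1 - 1*5))*T)*I(-2, -1) = (√(9 + (-1 - 1*5))*153)*(⅑) = (√(9 + (-1 - 5))*153)*(⅑) = (√(9 - 6)*153)*(⅑) = (√3*153)*(⅑) = (153*√3)*(⅑) = 17*√3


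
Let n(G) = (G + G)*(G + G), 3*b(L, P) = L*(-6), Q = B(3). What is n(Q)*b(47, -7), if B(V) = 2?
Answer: -1504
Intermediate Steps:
Q = 2
b(L, P) = -2*L (b(L, P) = (L*(-6))/3 = (-6*L)/3 = -2*L)
n(G) = 4*G² (n(G) = (2*G)*(2*G) = 4*G²)
n(Q)*b(47, -7) = (4*2²)*(-2*47) = (4*4)*(-94) = 16*(-94) = -1504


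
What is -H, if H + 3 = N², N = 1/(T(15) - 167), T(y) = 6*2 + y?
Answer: 58799/19600 ≈ 3.0000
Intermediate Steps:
T(y) = 12 + y
N = -1/140 (N = 1/((12 + 15) - 167) = 1/(27 - 167) = 1/(-140) = -1/140 ≈ -0.0071429)
H = -58799/19600 (H = -3 + (-1/140)² = -3 + 1/19600 = -58799/19600 ≈ -3.0000)
-H = -1*(-58799/19600) = 58799/19600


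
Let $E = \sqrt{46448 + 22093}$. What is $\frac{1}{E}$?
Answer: $\frac{\sqrt{68541}}{68541} \approx 0.0038197$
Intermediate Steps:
$E = \sqrt{68541} \approx 261.8$
$\frac{1}{E} = \frac{1}{\sqrt{68541}} = \frac{\sqrt{68541}}{68541}$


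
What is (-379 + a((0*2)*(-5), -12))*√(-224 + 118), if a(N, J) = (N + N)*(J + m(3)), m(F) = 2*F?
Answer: -379*I*√106 ≈ -3902.0*I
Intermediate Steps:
a(N, J) = 2*N*(6 + J) (a(N, J) = (N + N)*(J + 2*3) = (2*N)*(J + 6) = (2*N)*(6 + J) = 2*N*(6 + J))
(-379 + a((0*2)*(-5), -12))*√(-224 + 118) = (-379 + 2*((0*2)*(-5))*(6 - 12))*√(-224 + 118) = (-379 + 2*(0*(-5))*(-6))*√(-106) = (-379 + 2*0*(-6))*(I*√106) = (-379 + 0)*(I*√106) = -379*I*√106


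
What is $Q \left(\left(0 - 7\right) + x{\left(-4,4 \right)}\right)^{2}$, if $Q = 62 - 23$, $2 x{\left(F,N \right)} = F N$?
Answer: $8775$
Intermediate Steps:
$x{\left(F,N \right)} = \frac{F N}{2}$
$Q = 39$
$Q \left(\left(0 - 7\right) + x{\left(-4,4 \right)}\right)^{2} = 39 \left(\left(0 - 7\right) + \frac{1}{2} \left(-4\right) 4\right)^{2} = 39 \left(\left(0 - 7\right) - 8\right)^{2} = 39 \left(-7 - 8\right)^{2} = 39 \left(-15\right)^{2} = 39 \cdot 225 = 8775$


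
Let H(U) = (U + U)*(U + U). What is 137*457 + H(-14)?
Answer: 63393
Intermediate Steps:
H(U) = 4*U² (H(U) = (2*U)*(2*U) = 4*U²)
137*457 + H(-14) = 137*457 + 4*(-14)² = 62609 + 4*196 = 62609 + 784 = 63393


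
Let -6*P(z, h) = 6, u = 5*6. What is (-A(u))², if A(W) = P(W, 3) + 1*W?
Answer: 841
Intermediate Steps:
u = 30
P(z, h) = -1 (P(z, h) = -⅙*6 = -1)
A(W) = -1 + W (A(W) = -1 + 1*W = -1 + W)
(-A(u))² = (-(-1 + 30))² = (-1*29)² = (-29)² = 841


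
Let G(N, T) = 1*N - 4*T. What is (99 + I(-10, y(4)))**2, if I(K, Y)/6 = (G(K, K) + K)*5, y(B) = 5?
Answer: 488601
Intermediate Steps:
G(N, T) = N - 4*T
I(K, Y) = -60*K (I(K, Y) = 6*(((K - 4*K) + K)*5) = 6*((-3*K + K)*5) = 6*(-2*K*5) = 6*(-10*K) = -60*K)
(99 + I(-10, y(4)))**2 = (99 - 60*(-10))**2 = (99 + 600)**2 = 699**2 = 488601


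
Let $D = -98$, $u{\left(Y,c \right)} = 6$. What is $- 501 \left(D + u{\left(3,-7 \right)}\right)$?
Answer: $46092$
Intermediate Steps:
$- 501 \left(D + u{\left(3,-7 \right)}\right) = - 501 \left(-98 + 6\right) = \left(-501\right) \left(-92\right) = 46092$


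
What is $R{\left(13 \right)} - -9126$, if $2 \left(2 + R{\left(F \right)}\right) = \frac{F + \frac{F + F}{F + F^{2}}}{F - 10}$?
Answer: $\frac{191650}{21} \approx 9126.2$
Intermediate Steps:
$R{\left(F \right)} = -2 + \frac{F + \frac{2 F}{F + F^{2}}}{2 \left(-10 + F\right)}$ ($R{\left(F \right)} = -2 + \frac{\left(F + \frac{F + F}{F + F^{2}}\right) \frac{1}{F - 10}}{2} = -2 + \frac{\left(F + \frac{2 F}{F + F^{2}}\right) \frac{1}{-10 + F}}{2} = -2 + \frac{\frac{1}{-10 + F} \left(F + \frac{2 F}{F + F^{2}}\right)}{2} = -2 + \frac{F + \frac{2 F}{F + F^{2}}}{2 \left(-10 + F\right)}$)
$R{\left(13 \right)} - -9126 = \frac{-42 - 481 + 3 \cdot 13^{2}}{2 \left(10 - 13^{2} + 9 \cdot 13\right)} - -9126 = \frac{-42 - 481 + 3 \cdot 169}{2 \left(10 - 169 + 117\right)} + 9126 = \frac{-42 - 481 + 507}{2 \left(10 - 169 + 117\right)} + 9126 = \frac{1}{2} \frac{1}{-42} \left(-16\right) + 9126 = \frac{1}{2} \left(- \frac{1}{42}\right) \left(-16\right) + 9126 = \frac{4}{21} + 9126 = \frac{191650}{21}$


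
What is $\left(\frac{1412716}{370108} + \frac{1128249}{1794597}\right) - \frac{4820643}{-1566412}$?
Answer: $\frac{652266142889528483}{86700213213373676} \approx 7.5232$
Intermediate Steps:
$\left(\frac{1412716}{370108} + \frac{1128249}{1794597}\right) - \frac{4820643}{-1566412} = \left(1412716 \cdot \frac{1}{370108} + 1128249 \cdot \frac{1}{1794597}\right) - - \frac{4820643}{1566412} = \left(\frac{353179}{92527} + \frac{376083}{598199}\right) + \frac{4820643}{1566412} = \frac{246069156362}{55349558873} + \frac{4820643}{1566412} = \frac{652266142889528483}{86700213213373676}$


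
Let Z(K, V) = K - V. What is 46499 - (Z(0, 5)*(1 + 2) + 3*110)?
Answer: 46184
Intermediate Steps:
46499 - (Z(0, 5)*(1 + 2) + 3*110) = 46499 - ((0 - 1*5)*(1 + 2) + 3*110) = 46499 - ((0 - 5)*3 + 330) = 46499 - (-5*3 + 330) = 46499 - (-15 + 330) = 46499 - 1*315 = 46499 - 315 = 46184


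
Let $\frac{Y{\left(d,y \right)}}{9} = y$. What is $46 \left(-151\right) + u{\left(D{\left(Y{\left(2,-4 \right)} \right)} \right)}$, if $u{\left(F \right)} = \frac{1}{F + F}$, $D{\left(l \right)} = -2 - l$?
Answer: $- \frac{472327}{68} \approx -6946.0$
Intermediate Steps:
$Y{\left(d,y \right)} = 9 y$
$u{\left(F \right)} = \frac{1}{2 F}$
$46 \left(-151\right) + u{\left(D{\left(Y{\left(2,-4 \right)} \right)} \right)} = 46 \left(-151\right) + \frac{1}{2 \left(-2 - 9 \left(-4\right)\right)} = -6946 + \frac{1}{2 \left(-2 - -36\right)} = -6946 + \frac{1}{2 \left(-2 + 36\right)} = -6946 + \frac{1}{2 \cdot 34} = -6946 + \frac{1}{2} \cdot \frac{1}{34} = -6946 + \frac{1}{68} = - \frac{472327}{68}$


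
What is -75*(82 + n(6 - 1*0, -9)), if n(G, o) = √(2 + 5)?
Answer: -6150 - 75*√7 ≈ -6348.4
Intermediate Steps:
n(G, o) = √7
-75*(82 + n(6 - 1*0, -9)) = -75*(82 + √7) = -6150 - 75*√7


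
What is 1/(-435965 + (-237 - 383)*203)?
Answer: -1/561825 ≈ -1.7799e-6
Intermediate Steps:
1/(-435965 + (-237 - 383)*203) = 1/(-435965 - 620*203) = 1/(-435965 - 125860) = 1/(-561825) = -1/561825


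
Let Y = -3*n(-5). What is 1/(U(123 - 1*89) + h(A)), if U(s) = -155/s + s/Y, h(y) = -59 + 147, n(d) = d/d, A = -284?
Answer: 102/7355 ≈ 0.013868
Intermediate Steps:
n(d) = 1
h(y) = 88
Y = -3 (Y = -3*1 = -3)
U(s) = -155/s - s/3 (U(s) = -155/s + s/(-3) = -155/s + s*(-1/3) = -155/s - s/3)
1/(U(123 - 1*89) + h(A)) = 1/((-155/(123 - 1*89) - (123 - 1*89)/3) + 88) = 1/((-155/(123 - 89) - (123 - 89)/3) + 88) = 1/((-155/34 - 1/3*34) + 88) = 1/((-155*1/34 - 34/3) + 88) = 1/((-155/34 - 34/3) + 88) = 1/(-1621/102 + 88) = 1/(7355/102) = 102/7355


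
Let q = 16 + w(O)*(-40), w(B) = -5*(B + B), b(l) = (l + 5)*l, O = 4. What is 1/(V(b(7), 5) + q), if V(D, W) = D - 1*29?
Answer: 1/1671 ≈ 0.00059844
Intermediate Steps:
b(l) = l*(5 + l) (b(l) = (5 + l)*l = l*(5 + l))
w(B) = -10*B
V(D, W) = -29 + D (V(D, W) = D - 29 = -29 + D)
q = 1616 (q = 16 - 10*4*(-40) = 16 - 40*(-40) = 16 + 1600 = 1616)
1/(V(b(7), 5) + q) = 1/((-29 + 7*(5 + 7)) + 1616) = 1/((-29 + 7*12) + 1616) = 1/((-29 + 84) + 1616) = 1/(55 + 1616) = 1/1671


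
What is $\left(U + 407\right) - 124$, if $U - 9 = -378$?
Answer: $-86$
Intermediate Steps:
$U = -369$ ($U = 9 - 378 = -369$)
$\left(U + 407\right) - 124 = \left(-369 + 407\right) - 124 = 38 - 124 = -86$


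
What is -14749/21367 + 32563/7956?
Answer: 578430577/169995852 ≈ 3.4026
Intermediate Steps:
-14749/21367 + 32563/7956 = 578430577/169995852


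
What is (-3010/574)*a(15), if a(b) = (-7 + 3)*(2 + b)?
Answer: 14620/41 ≈ 356.59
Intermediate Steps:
a(b) = -8 - 4*b (a(b) = -4*(2 + b) = -8 - 4*b)
(-3010/574)*a(15) = (-3010/574)*(-8 - 4*15) = (-3010*1/574)*(-8 - 60) = -215/41*(-68) = 14620/41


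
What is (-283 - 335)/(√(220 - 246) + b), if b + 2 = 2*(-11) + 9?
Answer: 9270/251 + 618*I*√26/251 ≈ 36.932 + 12.555*I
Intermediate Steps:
b = -15 (b = -2 + (2*(-11) + 9) = -2 + (-22 + 9) = -2 - 13 = -15)
(-283 - 335)/(√(220 - 246) + b) = (-283 - 335)/(√(220 - 246) - 15) = -618/(√(-26) - 15) = -618/(I*√26 - 15) = -618/(-15 + I*√26)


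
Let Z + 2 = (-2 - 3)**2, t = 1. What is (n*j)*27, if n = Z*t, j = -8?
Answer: -4968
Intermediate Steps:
Z = 23 (Z = -2 + (-2 - 3)**2 = -2 + (-5)**2 = -2 + 25 = 23)
n = 23 (n = 23*1 = 23)
(n*j)*27 = (23*(-8))*27 = -184*27 = -4968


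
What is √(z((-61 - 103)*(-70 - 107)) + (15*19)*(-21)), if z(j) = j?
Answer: √23043 ≈ 151.80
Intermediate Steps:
√(z((-61 - 103)*(-70 - 107)) + (15*19)*(-21)) = √((-61 - 103)*(-70 - 107) + (15*19)*(-21)) = √(-164*(-177) + 285*(-21)) = √(29028 - 5985) = √23043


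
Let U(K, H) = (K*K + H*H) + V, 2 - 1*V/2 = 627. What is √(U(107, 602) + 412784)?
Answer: √785387 ≈ 886.22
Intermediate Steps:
V = -1250 (V = 4 - 2*627 = 4 - 1254 = -1250)
U(K, H) = -1250 + H² + K² (U(K, H) = (K*K + H*H) - 1250 = (K² + H²) - 1250 = (H² + K²) - 1250 = -1250 + H² + K²)
√(U(107, 602) + 412784) = √((-1250 + 602² + 107²) + 412784) = √((-1250 + 362404 + 11449) + 412784) = √(372603 + 412784) = √785387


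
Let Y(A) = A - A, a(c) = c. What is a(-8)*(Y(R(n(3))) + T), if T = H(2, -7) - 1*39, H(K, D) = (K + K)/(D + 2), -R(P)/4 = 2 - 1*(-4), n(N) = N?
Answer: 1592/5 ≈ 318.40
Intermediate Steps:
R(P) = -24 (R(P) = -4*(2 - 1*(-4)) = -4*(2 + 4) = -4*6 = -24)
H(K, D) = 2*K/(2 + D) (H(K, D) = (2*K)/(2 + D) = 2*K/(2 + D))
Y(A) = 0
T = -199/5 (T = 2*2/(2 - 7) - 1*39 = 2*2/(-5) - 39 = 2*2*(-⅕) - 39 = -⅘ - 39 = -199/5 ≈ -39.800)
a(-8)*(Y(R(n(3))) + T) = -8*(0 - 199/5) = -8*(-199/5) = 1592/5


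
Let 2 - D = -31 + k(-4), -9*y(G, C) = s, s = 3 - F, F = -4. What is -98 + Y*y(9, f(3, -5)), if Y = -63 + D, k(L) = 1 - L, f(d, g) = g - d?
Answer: -637/9 ≈ -70.778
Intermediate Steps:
s = 7 (s = 3 - 1*(-4) = 3 + 4 = 7)
y(G, C) = -7/9 (y(G, C) = -⅑*7 = -7/9)
D = 28 (D = 2 - (-31 + (1 - 1*(-4))) = 2 - (-31 + (1 + 4)) = 2 - (-31 + 5) = 2 - 1*(-26) = 2 + 26 = 28)
Y = -35 (Y = -63 + 28 = -35)
-98 + Y*y(9, f(3, -5)) = -98 - 35*(-7/9) = -98 + 245/9 = -637/9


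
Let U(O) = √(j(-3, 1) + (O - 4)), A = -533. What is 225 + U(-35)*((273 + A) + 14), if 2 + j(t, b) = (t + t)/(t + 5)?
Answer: 225 - 492*I*√11 ≈ 225.0 - 1631.8*I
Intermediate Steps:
j(t, b) = -2 + 2*t/(5 + t) (j(t, b) = -2 + (t + t)/(t + 5) = -2 + (2*t)/(5 + t) = -2 + 2*t/(5 + t))
U(O) = √(-9 + O) (U(O) = √(-10/(5 - 3) + (O - 4)) = √(-10/2 + (-4 + O)) = √(-10*½ + (-4 + O)) = √(-5 + (-4 + O)) = √(-9 + O))
225 + U(-35)*((273 + A) + 14) = 225 + √(-9 - 35)*((273 - 533) + 14) = 225 + √(-44)*(-260 + 14) = 225 + (2*I*√11)*(-246) = 225 - 492*I*√11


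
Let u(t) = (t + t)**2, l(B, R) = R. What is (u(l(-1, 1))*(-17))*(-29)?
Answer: 1972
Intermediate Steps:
u(t) = 4*t**2 (u(t) = (2*t)**2 = 4*t**2)
(u(l(-1, 1))*(-17))*(-29) = ((4*1**2)*(-17))*(-29) = ((4*1)*(-17))*(-29) = (4*(-17))*(-29) = -68*(-29) = 1972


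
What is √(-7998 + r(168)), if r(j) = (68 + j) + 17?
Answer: I*√7745 ≈ 88.006*I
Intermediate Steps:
r(j) = 85 + j
√(-7998 + r(168)) = √(-7998 + (85 + 168)) = √(-7998 + 253) = √(-7745) = I*√7745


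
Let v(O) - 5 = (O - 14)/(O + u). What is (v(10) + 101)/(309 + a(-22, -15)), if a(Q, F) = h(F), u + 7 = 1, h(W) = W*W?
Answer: 35/178 ≈ 0.19663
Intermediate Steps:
h(W) = W**2
u = -6 (u = -7 + 1 = -6)
a(Q, F) = F**2
v(O) = 5 + (-14 + O)/(-6 + O) (v(O) = 5 + (O - 14)/(O - 6) = 5 + (-14 + O)/(-6 + O))
(v(10) + 101)/(309 + a(-22, -15)) = (2*(-22 + 3*10)/(-6 + 10) + 101)/(309 + (-15)**2) = (2*(-22 + 30)/4 + 101)/(309 + 225) = (2*(1/4)*8 + 101)/534 = (4 + 101)*(1/534) = 105*(1/534) = 35/178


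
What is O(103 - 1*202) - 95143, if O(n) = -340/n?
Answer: -9418817/99 ≈ -95140.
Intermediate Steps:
O(103 - 1*202) - 95143 = -340/(103 - 1*202) - 95143 = -340/(103 - 202) - 95143 = -340/(-99) - 95143 = -340*(-1/99) - 95143 = 340/99 - 95143 = -9418817/99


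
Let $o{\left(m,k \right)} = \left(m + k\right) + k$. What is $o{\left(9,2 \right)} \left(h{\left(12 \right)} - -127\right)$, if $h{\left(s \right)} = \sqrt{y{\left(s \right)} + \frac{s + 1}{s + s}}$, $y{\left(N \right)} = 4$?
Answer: $1651 + \frac{13 \sqrt{654}}{12} \approx 1678.7$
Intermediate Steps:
$o{\left(m,k \right)} = m + 2 k$ ($o{\left(m,k \right)} = \left(k + m\right) + k = m + 2 k$)
$h{\left(s \right)} = \sqrt{4 + \frac{1 + s}{2 s}}$ ($h{\left(s \right)} = \sqrt{4 + \frac{s + 1}{s + s}} = \sqrt{4 + \frac{1 + s}{2 s}}$)
$o{\left(9,2 \right)} \left(h{\left(12 \right)} - -127\right) = \left(9 + 2 \cdot 2\right) \left(\frac{\sqrt{18 + \frac{2}{12}}}{2} - -127\right) = \left(9 + 4\right) \left(\frac{\sqrt{18 + 2 \cdot \frac{1}{12}}}{2} + 127\right) = 13 \left(\frac{\sqrt{18 + \frac{1}{6}}}{2} + 127\right) = 13 \left(\frac{\sqrt{\frac{109}{6}}}{2} + 127\right) = 13 \left(\frac{\frac{1}{6} \sqrt{654}}{2} + 127\right) = 13 \left(\frac{\sqrt{654}}{12} + 127\right) = 13 \left(127 + \frac{\sqrt{654}}{12}\right) = 1651 + \frac{13 \sqrt{654}}{12}$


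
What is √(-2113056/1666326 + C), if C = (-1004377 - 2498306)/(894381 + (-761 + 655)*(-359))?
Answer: I*√336941577316317147631905/258956780635 ≈ 2.2416*I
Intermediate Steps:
C = -3502683/932435 (C = -3502683/(894381 - 106*(-359)) = -3502683/(894381 + 38054) = -3502683/932435 ≈ -3.7565)
√(-2113056/1666326 + C) = √(-2113056/1666326 - 3502683/932435) = √(-2113056*1/1666326 - 3502683/932435) = √(-352176/277721 - 3502683/932435) = √(-1301149854003/258956780635) = I*√336941577316317147631905/258956780635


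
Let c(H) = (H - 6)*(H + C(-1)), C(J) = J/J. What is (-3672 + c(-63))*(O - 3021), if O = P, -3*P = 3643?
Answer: -2566612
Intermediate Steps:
P = -3643/3 (P = -⅓*3643 = -3643/3 ≈ -1214.3)
C(J) = 1
c(H) = (1 + H)*(-6 + H) (c(H) = (H - 6)*(H + 1) = (-6 + H)*(1 + H) = (1 + H)*(-6 + H))
O = -3643/3 ≈ -1214.3
(-3672 + c(-63))*(O - 3021) = (-3672 + (-6 + (-63)² - 5*(-63)))*(-3643/3 - 3021) = (-3672 + (-6 + 3969 + 315))*(-12706/3) = (-3672 + 4278)*(-12706/3) = 606*(-12706/3) = -2566612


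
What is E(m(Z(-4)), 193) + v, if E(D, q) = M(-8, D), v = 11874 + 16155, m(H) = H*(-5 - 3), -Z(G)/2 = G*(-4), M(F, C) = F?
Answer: 28021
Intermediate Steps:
Z(G) = 8*G (Z(G) = -2*G*(-4) = -(-8)*G = 8*G)
m(H) = -8*H (m(H) = H*(-8) = -8*H)
v = 28029
E(D, q) = -8
E(m(Z(-4)), 193) + v = -8 + 28029 = 28021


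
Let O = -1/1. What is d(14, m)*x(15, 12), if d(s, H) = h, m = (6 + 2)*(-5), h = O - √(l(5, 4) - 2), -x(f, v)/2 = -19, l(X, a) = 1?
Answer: -38 - 38*I ≈ -38.0 - 38.0*I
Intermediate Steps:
x(f, v) = 38 (x(f, v) = -2*(-19) = 38)
O = -1 (O = -1*1 = -1)
h = -1 - I (h = -1 - √(1 - 2) = -1 - √(-1) = -1 - I ≈ -1.0 - 1.0*I)
m = -40 (m = 8*(-5) = -40)
d(s, H) = -1 - I
d(14, m)*x(15, 12) = (-1 - I)*38 = -38 - 38*I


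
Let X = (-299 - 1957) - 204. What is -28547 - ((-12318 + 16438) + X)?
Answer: -30207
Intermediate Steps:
X = -2460 (X = -2256 - 204 = -2460)
-28547 - ((-12318 + 16438) + X) = -28547 - ((-12318 + 16438) - 2460) = -28547 - (4120 - 2460) = -28547 - 1*1660 = -28547 - 1660 = -30207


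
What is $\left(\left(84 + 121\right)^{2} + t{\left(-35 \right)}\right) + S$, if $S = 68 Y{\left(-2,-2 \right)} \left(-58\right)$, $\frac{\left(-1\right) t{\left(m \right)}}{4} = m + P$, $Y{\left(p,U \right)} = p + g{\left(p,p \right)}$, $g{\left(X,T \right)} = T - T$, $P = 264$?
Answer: $48997$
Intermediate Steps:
$g{\left(X,T \right)} = 0$
$Y{\left(p,U \right)} = p$ ($Y{\left(p,U \right)} = p + 0 = p$)
$t{\left(m \right)} = -1056 - 4 m$ ($t{\left(m \right)} = - 4 \left(m + 264\right) = - 4 \left(264 + m\right) = -1056 - 4 m$)
$S = 7888$ ($S = 68 \left(-2\right) \left(-58\right) = \left(-136\right) \left(-58\right) = 7888$)
$\left(\left(84 + 121\right)^{2} + t{\left(-35 \right)}\right) + S = \left(\left(84 + 121\right)^{2} - 916\right) + 7888 = \left(205^{2} + \left(-1056 + 140\right)\right) + 7888 = \left(42025 - 916\right) + 7888 = 41109 + 7888 = 48997$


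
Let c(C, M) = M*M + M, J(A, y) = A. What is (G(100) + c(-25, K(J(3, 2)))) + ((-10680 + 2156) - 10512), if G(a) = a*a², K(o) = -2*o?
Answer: 980994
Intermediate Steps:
c(C, M) = M + M² (c(C, M) = M² + M = M + M²)
G(a) = a³
(G(100) + c(-25, K(J(3, 2)))) + ((-10680 + 2156) - 10512) = (100³ + (-2*3)*(1 - 2*3)) + ((-10680 + 2156) - 10512) = (1000000 - 6*(1 - 6)) + (-8524 - 10512) = (1000000 - 6*(-5)) - 19036 = (1000000 + 30) - 19036 = 1000030 - 19036 = 980994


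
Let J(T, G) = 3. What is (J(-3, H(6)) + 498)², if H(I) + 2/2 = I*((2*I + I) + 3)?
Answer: 251001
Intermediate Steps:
H(I) = -1 + I*(3 + 3*I) (H(I) = -1 + I*((2*I + I) + 3) = -1 + I*(3*I + 3) = -1 + I*(3 + 3*I))
(J(-3, H(6)) + 498)² = (3 + 498)² = 501² = 251001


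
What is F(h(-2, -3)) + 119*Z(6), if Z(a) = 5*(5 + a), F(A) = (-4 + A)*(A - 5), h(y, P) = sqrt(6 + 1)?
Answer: 6572 - 9*sqrt(7) ≈ 6548.2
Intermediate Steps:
h(y, P) = sqrt(7)
F(A) = (-5 + A)*(-4 + A) (F(A) = (-4 + A)*(-5 + A) = (-5 + A)*(-4 + A))
Z(a) = 25 + 5*a
F(h(-2, -3)) + 119*Z(6) = (20 + (sqrt(7))**2 - 9*sqrt(7)) + 119*(25 + 5*6) = (20 + 7 - 9*sqrt(7)) + 119*(25 + 30) = (27 - 9*sqrt(7)) + 119*55 = (27 - 9*sqrt(7)) + 6545 = 6572 - 9*sqrt(7)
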